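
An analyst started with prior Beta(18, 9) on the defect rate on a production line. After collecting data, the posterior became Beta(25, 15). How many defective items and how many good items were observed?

A Beta(α, β) prior with s successes and f failures in binomial data gives a Beta(α+s, β+f) posterior.
Match parameters: s=25−18=7, f=15−9=6.

7 defective items and 6 good items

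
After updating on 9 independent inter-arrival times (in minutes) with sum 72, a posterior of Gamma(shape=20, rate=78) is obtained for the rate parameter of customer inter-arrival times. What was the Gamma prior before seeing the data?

Gamma–exponential conjugacy: posterior shape = α + n, posterior rate = β + Σtᵢ.
So α = 20 − 9 = 11 and β = 78 − 72 = 6.

Gamma(shape=11, rate=6)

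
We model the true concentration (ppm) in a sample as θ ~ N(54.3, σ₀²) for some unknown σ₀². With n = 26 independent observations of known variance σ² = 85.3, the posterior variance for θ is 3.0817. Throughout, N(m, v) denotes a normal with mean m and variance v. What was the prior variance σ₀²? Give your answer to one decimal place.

σ₀² = 50.8

For the Normal–Normal model with known σ², precisions add: τ_n = τ₀ + n/σ².
So 1/σ₀² = 1/3.0817 − 26/85.3 = 0.324496 − 0.304807 = 0.019689.
Hence σ₀² = 1/0.019689 ≈ 50.8.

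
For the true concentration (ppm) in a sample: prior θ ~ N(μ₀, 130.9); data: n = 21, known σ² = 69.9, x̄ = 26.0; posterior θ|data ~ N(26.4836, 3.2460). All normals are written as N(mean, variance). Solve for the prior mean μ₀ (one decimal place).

μ₀ = 45.5

With known observation variance, the Normal–Normal posterior has precision τ_n = τ₀ + n/σ² and mean μ_n = (τ₀μ₀ + (n/σ²)x̄)/τ_n.
Here τ₀ = 1/130.9 = 0.007639 and τ_data = 21/69.9 = 0.300429, so τ_n = 0.308068.
Rearranging for μ₀: μ₀ = (μ_n·τ_n − τ_data·x̄)/τ₀ = (26.4836·0.308068 − 0.300429·26.0) / 0.007639 = 0.347596/0.007639 ≈ 45.5.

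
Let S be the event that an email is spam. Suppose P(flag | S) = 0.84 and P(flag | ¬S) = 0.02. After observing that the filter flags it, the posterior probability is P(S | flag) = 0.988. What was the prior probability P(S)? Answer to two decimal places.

In odds form, posterior odds = prior odds × likelihood ratio, so prior odds = posterior odds ÷ LR.
Posterior odds = 0.988/(1−0.988) = 82.3333. LR = 0.84/0.02 = 42.0000.
Prior odds = 82.3333/42.0000 = 1.9603, so P(S) = 1.9603/(1+1.9603) ≈ 0.66.

P(S) = 0.66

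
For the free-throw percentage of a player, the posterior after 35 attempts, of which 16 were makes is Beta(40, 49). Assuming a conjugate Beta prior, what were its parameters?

Under Beta–binomial conjugacy the posterior parameters are (a+s, b+f).
Subtract the data counts: 40−16=24, 49−19=30.

Beta(24, 30)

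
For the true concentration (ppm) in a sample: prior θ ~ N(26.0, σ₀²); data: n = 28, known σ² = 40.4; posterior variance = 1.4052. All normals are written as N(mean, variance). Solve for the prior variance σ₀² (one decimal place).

σ₀² = 53.8

For the Normal–Normal model with known σ², precisions add: τ_n = τ₀ + n/σ².
So 1/σ₀² = 1/1.4052 − 28/40.4 = 0.711642 − 0.693069 = 0.018573.
Hence σ₀² = 1/0.018573 ≈ 53.8.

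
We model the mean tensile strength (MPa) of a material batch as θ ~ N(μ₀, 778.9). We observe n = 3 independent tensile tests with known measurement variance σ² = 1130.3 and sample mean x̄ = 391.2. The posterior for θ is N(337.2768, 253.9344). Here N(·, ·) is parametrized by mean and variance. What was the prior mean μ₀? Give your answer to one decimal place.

μ₀ = 225.8

With known observation variance, the Normal–Normal posterior has precision τ_n = τ₀ + n/σ² and mean μ_n = (τ₀μ₀ + (n/σ²)x̄)/τ_n.
Here τ₀ = 1/778.9 = 0.001284 and τ_data = 3/1130.3 = 0.002654, so τ_n = 0.003938.
Rearranging for μ₀: μ₀ = (μ_n·τ_n − τ_data·x̄)/τ₀ = (337.2768·0.003938 − 0.002654·391.2) / 0.001284 = 0.289951/0.001284 ≈ 225.8.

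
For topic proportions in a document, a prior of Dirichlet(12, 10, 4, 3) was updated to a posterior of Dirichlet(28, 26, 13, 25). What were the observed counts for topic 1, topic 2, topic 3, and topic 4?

For a Dirichlet(α) prior with multinomial counts c, the posterior is Dirichlet(α + c) componentwise.
Counts are posterior − prior componentwise: 28−12=16, 26−10=16, 13−4=9, 25−3=22.

counts (16, 16, 9, 22)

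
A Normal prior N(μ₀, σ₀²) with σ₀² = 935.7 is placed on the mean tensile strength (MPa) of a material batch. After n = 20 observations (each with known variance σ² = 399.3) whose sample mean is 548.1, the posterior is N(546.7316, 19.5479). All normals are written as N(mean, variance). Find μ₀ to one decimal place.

The posterior mean is a precision-weighted average: μ_n = (τ₀μ₀ + τ_data·x̄)/(τ₀+τ_data), with τ₀=1/σ₀² and τ_data=n/σ².
Here τ₀ = 1/935.7 = 0.001069 and τ_data = 20/399.3 = 0.050088, so τ_n = 0.051157.
Rearranging for μ₀: μ₀ = (μ_n·τ_n − τ_data·x̄)/τ₀ = (546.7316·0.051157 − 0.050088·548.1) / 0.001069 = 0.515916/0.001069 ≈ 482.6.

μ₀ = 482.6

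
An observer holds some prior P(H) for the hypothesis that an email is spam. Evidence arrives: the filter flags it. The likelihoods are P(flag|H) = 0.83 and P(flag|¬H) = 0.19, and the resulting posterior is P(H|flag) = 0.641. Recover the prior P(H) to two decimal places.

P(H) = 0.29

In odds form, posterior odds = prior odds × likelihood ratio, so prior odds = posterior odds ÷ LR.
Posterior odds = 0.641/(1−0.641) = 1.7855. LR = 0.83/0.19 = 4.3684.
Prior odds = 1.7855/4.3684 = 0.4087, so P(H) = 0.4087/(1+0.4087) ≈ 0.29.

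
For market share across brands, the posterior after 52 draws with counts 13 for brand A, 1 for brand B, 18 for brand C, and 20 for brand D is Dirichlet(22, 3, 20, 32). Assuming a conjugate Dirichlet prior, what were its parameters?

Dirichlet(9, 2, 2, 12)

For a Dirichlet(α) prior with multinomial counts c, the posterior is Dirichlet(α + c) componentwise.
Subtract each count from the matching posterior parameter: 22−13=9, 3−1=2, 20−18=2, 32−20=12.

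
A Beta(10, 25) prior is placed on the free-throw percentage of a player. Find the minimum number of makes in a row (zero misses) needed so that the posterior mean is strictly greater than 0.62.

After k makes and 0 misses the posterior is Beta(10+k, 25), with mean (10+k)/(10+25+k).
Set (10+k)/(35+k) > 0.62 and solve: k > (0.62·35 − 10)/(1 − 0.62) = 30.789.
The smallest integer exceeding 30.789 is 31.

k = 31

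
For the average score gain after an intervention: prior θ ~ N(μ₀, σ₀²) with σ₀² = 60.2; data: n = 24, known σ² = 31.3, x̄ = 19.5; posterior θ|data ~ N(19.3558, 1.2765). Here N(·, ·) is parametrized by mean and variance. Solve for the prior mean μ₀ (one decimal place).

μ₀ = 12.7

The posterior mean is a precision-weighted average: μ_n = (τ₀μ₀ + τ_data·x̄)/(τ₀+τ_data), with τ₀=1/σ₀² and τ_data=n/σ².
Here τ₀ = 1/60.2 = 0.016611 and τ_data = 24/31.3 = 0.766773, so τ_n = 0.783384.
Rearranging for μ₀: μ₀ = (μ_n·τ_n − τ_data·x̄)/τ₀ = (19.3558·0.783384 − 0.766773·19.5) / 0.016611 = 0.210951/0.016611 ≈ 12.7.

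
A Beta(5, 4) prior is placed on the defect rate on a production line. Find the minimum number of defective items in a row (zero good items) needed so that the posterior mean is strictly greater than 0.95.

k = 72

After k defective items and 0 good items the posterior is Beta(5+k, 4), with mean (5+k)/(5+4+k).
Set (5+k)/(9+k) > 0.95 and solve: k > (0.95·9 − 5)/(1 − 0.95) = 71.000.
The smallest integer exceeding 71.000 is 72, and checking k=72: (77)/(81) = 0.9506 > 0.95.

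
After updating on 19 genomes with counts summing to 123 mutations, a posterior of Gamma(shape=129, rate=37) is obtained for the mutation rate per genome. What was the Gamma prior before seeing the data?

A Gamma(α, β) prior (rate parametrization) on a Poisson rate with n observations summing to S gives posterior Gamma(α+S, β+n).
So α = 129 − 123 = 6 and β = 37 − 19 = 18.

Gamma(shape=6, rate=18)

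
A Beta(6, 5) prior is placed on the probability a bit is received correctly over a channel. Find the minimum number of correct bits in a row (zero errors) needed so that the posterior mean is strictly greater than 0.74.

After k correct bits and 0 errors the posterior is Beta(6+k, 5), with mean (6+k)/(6+5+k).
Set (6+k)/(11+k) > 0.74 and solve: k > (0.74·11 − 6)/(1 − 0.74) = 8.231.
The smallest integer exceeding 8.231 is 9.

k = 9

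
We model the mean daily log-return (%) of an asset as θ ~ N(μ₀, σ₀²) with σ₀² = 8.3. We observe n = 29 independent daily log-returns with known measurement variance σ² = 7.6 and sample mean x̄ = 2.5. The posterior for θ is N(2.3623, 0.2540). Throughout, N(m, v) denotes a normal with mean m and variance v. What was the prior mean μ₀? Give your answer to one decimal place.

The posterior mean is a precision-weighted average: μ_n = (τ₀μ₀ + τ_data·x̄)/(τ₀+τ_data), with τ₀=1/σ₀² and τ_data=n/σ².
Here τ₀ = 1/8.3 = 0.120482 and τ_data = 29/7.6 = 3.815789, so τ_n = 3.936271.
Rearranging for μ₀: μ₀ = (μ_n·τ_n − τ_data·x̄)/τ₀ = (2.3623·3.936271 − 3.815789·2.5) / 0.120482 = -0.240820/0.120482 ≈ -2.0.

μ₀ = -2.0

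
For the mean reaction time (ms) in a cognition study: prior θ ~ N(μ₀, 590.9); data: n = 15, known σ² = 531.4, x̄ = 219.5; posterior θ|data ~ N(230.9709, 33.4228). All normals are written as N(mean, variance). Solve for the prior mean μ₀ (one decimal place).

μ₀ = 422.3

The posterior mean is a precision-weighted average: μ_n = (τ₀μ₀ + τ_data·x̄)/(τ₀+τ_data), with τ₀=1/σ₀² and τ_data=n/σ².
Here τ₀ = 1/590.9 = 0.001692 and τ_data = 15/531.4 = 0.028227, so τ_n = 0.029919.
Rearranging for μ₀: μ₀ = (μ_n·τ_n − τ_data·x̄)/τ₀ = (230.9709·0.029919 − 0.028227·219.5) / 0.001692 = 0.714592/0.001692 ≈ 422.3.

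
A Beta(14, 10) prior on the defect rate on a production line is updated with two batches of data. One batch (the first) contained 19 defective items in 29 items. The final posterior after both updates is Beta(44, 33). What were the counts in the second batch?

Because Beta–binomial updating is additive in the counts, the combined data contributed (α_post−α_prior, β_post−β_prior) successes and failures.
Total across both batches: 44−14=30 defective items, 33−10=23 good items.
Subtract the first batch: 30−19=11 defective items and 23−10=13 good items.

11 defective items and 13 good items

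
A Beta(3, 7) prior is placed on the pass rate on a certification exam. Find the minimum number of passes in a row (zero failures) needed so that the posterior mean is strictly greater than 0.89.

k = 54

After k passes and 0 failures the posterior is Beta(3+k, 7), with mean (3+k)/(3+7+k).
Set (3+k)/(10+k) > 0.89 and solve: k > (0.89·10 − 3)/(1 − 0.89) = 53.636.
The smallest integer exceeding 53.636 is 54.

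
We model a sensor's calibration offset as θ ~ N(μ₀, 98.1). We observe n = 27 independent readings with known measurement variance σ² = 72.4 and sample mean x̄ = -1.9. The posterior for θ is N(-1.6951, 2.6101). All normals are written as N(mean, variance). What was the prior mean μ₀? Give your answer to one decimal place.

μ₀ = 5.8

The posterior mean is a precision-weighted average: μ_n = (τ₀μ₀ + τ_data·x̄)/(τ₀+τ_data), with τ₀=1/σ₀² and τ_data=n/σ².
Here τ₀ = 1/98.1 = 0.010194 and τ_data = 27/72.4 = 0.372928, so τ_n = 0.383122.
Rearranging for μ₀: μ₀ = (μ_n·τ_n − τ_data·x̄)/τ₀ = (-1.6951·0.383122 − 0.372928·-1.9) / 0.010194 = 0.059133/0.010194 ≈ 5.8.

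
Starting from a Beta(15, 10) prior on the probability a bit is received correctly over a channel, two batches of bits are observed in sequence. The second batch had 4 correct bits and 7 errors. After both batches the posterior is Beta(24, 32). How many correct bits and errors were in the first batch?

Sequential conjugate updates are equivalent to a single update on the pooled data, so total successes = posterior α − prior α and total failures = posterior β − prior β.
Total across both batches: 24−15=9 correct bits, 32−10=22 errors.
Subtract the second batch: 9−4=5 correct bits and 22−7=15 errors.

5 correct bits and 15 errors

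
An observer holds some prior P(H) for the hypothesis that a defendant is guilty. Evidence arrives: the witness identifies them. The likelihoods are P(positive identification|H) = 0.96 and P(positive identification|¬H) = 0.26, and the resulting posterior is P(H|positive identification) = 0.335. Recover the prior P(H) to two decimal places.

Bayes' rule in odds form gives O(H|E) = O(H)·[P(E|H)/P(E|¬H)], hence O(H) = O(H|E)/LR.
Posterior odds = 0.335/(1−0.335) = 0.5038. LR = 0.96/0.26 = 3.6923.
Prior odds = 0.5038/3.6923 = 0.1364, so P(H) = 0.1364/(1+0.1364) ≈ 0.12.

P(H) = 0.12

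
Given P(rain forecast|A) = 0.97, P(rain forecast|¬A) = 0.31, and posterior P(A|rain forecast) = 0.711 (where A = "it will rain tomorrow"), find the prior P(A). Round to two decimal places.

P(A) = 0.44

Bayes' rule in odds form gives O(A|E) = O(A)·[P(E|A)/P(E|¬A)], hence O(A) = O(A|E)/LR.
Posterior odds = 0.711/(1−0.711) = 2.4602. LR = 0.97/0.31 = 3.1290.
Prior odds = 2.4602/3.1290 = 0.7863, so P(A) = 0.7863/(1+0.7863) ≈ 0.44.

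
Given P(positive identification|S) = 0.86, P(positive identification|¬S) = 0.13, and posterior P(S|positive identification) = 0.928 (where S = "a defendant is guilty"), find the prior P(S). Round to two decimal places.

Bayes' rule in odds form gives O(S|E) = O(S)·[P(E|S)/P(E|¬S)], hence O(S) = O(S|E)/LR.
Posterior odds = 0.928/(1−0.928) = 12.8889. LR = 0.86/0.13 = 6.6154.
Prior odds = 12.8889/6.6154 = 1.9483, so P(S) = 1.9483/(1+1.9483) ≈ 0.66.

P(S) = 0.66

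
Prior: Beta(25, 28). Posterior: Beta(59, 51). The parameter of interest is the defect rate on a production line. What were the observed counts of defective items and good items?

34 defective items and 23 good items

Beta is conjugate to the binomial likelihood: posterior = Beta(α+s, β+f).
Match parameters: s=59−25=34, f=51−28=23.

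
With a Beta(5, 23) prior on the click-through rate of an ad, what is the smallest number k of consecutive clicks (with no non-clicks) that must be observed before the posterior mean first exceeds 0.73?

k = 58

After k clicks and 0 non-clicks the posterior is Beta(5+k, 23), with mean (5+k)/(5+23+k).
Set (5+k)/(28+k) > 0.73 and solve: k > (0.73·28 − 5)/(1 − 0.73) = 57.185.
The smallest integer exceeding 57.185 is 58, and checking k=58: (63)/(86) = 0.7326 > 0.73.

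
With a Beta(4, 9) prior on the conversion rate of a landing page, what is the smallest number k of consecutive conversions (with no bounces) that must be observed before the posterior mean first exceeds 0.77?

k = 27

After k conversions and 0 bounces the posterior is Beta(4+k, 9), with mean (4+k)/(4+9+k).
Set (4+k)/(13+k) > 0.77 and solve: k > (0.77·13 − 4)/(1 − 0.77) = 26.130.
The smallest integer exceeding 26.130 is 27, and checking k=27: (31)/(40) = 0.7750 > 0.77.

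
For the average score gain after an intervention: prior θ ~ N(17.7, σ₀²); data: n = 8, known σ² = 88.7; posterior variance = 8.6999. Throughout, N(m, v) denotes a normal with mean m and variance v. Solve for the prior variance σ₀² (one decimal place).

σ₀² = 40.4

Posterior precision equals prior precision plus data precision: 1/σ_n² = 1/σ₀² + n/σ².
So 1/σ₀² = 1/8.6999 − 8/88.7 = 0.114944 − 0.090192 = 0.024752.
Hence σ₀² = 1/0.024752 ≈ 40.4.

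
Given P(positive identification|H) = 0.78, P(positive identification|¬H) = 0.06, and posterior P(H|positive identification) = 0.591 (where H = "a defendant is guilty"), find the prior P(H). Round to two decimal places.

P(H) = 0.10

Bayes' rule in odds form gives O(H|E) = O(H)·[P(E|H)/P(E|¬H)], hence O(H) = O(H|E)/LR.
Posterior odds = 0.591/(1−0.591) = 1.4450. LR = 0.78/0.06 = 13.0000.
Prior odds = 1.4450/13.0000 = 0.1112, so P(H) = 0.1112/(1+0.1112) ≈ 0.10.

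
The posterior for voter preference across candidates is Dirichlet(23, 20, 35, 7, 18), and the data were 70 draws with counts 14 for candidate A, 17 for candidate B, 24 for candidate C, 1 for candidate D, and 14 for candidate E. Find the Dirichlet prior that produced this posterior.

For a Dirichlet(α) prior with multinomial counts c, the posterior is Dirichlet(α + c) componentwise.
Subtract each count from the matching posterior parameter: 23−14=9, 20−17=3, 35−24=11, 7−1=6, 18−14=4.

Dirichlet(9, 3, 11, 6, 4)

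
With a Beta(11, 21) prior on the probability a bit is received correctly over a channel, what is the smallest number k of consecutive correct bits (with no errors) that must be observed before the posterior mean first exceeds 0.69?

After k correct bits and 0 errors the posterior is Beta(11+k, 21), with mean (11+k)/(11+21+k).
Set (11+k)/(32+k) > 0.69 and solve: k > (0.69·32 − 11)/(1 − 0.69) = 35.742.
The smallest integer exceeding 35.742 is 36.

k = 36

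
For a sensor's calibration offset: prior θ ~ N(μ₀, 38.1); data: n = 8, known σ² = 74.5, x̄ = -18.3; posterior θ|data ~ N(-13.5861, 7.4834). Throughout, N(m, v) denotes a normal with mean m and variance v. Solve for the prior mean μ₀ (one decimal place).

The posterior mean is a precision-weighted average: μ_n = (τ₀μ₀ + τ_data·x̄)/(τ₀+τ_data), with τ₀=1/σ₀² and τ_data=n/σ².
Here τ₀ = 1/38.1 = 0.026247 and τ_data = 8/74.5 = 0.107383, so τ_n = 0.133630.
Rearranging for μ₀: μ₀ = (μ_n·τ_n − τ_data·x̄)/τ₀ = (-13.5861·0.133630 − 0.107383·-18.3) / 0.026247 = 0.149598/0.026247 ≈ 5.7.

μ₀ = 5.7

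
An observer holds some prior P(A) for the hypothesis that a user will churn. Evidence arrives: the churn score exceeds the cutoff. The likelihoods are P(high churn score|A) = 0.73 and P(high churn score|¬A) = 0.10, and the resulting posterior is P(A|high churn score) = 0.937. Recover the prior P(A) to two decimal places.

Bayes' rule in odds form gives O(A|E) = O(A)·[P(E|A)/P(E|¬A)], hence O(A) = O(A|E)/LR.
Posterior odds = 0.937/(1−0.937) = 14.8730. LR = 0.73/0.10 = 7.3000.
Prior odds = 14.8730/7.3000 = 2.0374, so P(A) = 2.0374/(1+2.0374) ≈ 0.67.

P(A) = 0.67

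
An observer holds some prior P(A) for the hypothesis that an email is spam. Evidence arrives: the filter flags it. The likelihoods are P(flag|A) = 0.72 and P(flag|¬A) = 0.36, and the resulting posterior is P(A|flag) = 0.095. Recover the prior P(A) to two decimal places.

P(A) = 0.05

Bayes' rule in odds form gives O(A|E) = O(A)·[P(E|A)/P(E|¬A)], hence O(A) = O(A|E)/LR.
Posterior odds = 0.095/(1−0.095) = 0.1050. LR = 0.72/0.36 = 2.0000.
Prior odds = 0.1050/2.0000 = 0.0525, so P(A) = 0.0525/(1+0.0525) ≈ 0.05.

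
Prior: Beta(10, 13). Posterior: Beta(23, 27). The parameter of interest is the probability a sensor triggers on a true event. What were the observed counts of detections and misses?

13 detections and 14 misses

A Beta(a, b) prior with s successes and f failures in binomial data gives a Beta(a+s, b+f) posterior.
So s = 23 − 10 = 13 and f = 27 − 13 = 14.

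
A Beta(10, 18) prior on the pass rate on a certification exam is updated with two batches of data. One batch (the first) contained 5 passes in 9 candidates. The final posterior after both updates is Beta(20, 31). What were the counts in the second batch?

5 passes and 9 failures

Because Beta–binomial updating is additive in the counts, the combined data contributed (α_post−α_prior, β_post−β_prior) successes and failures.
Total across both batches: 20−10=10 passes, 31−18=13 failures.
Subtract the first batch: 10−5=5 passes and 13−4=9 failures.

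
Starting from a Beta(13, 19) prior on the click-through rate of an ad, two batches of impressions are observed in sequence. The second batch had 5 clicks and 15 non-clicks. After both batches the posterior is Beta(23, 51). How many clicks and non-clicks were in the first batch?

5 clicks and 17 non-clicks

Because Beta–binomial updating is additive in the counts, the combined data contributed (α_post−α_prior, β_post−β_prior) successes and failures.
Total across both batches: 23−13=10 clicks, 51−19=32 non-clicks.
Subtract the second batch: 10−5=5 clicks and 32−15=17 non-clicks.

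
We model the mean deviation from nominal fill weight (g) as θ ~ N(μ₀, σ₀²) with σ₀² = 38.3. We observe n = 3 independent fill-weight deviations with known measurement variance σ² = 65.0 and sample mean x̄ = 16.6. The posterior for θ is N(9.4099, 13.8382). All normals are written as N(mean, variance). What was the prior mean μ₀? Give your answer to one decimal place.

The posterior mean is a precision-weighted average: μ_n = (τ₀μ₀ + τ_data·x̄)/(τ₀+τ_data), with τ₀=1/σ₀² and τ_data=n/σ².
Here τ₀ = 1/38.3 = 0.026110 and τ_data = 3/65.0 = 0.046154, so τ_n = 0.072264.
Rearranging for μ₀: μ₀ = (μ_n·τ_n − τ_data·x̄)/τ₀ = (9.4099·0.072264 − 0.046154·16.6) / 0.026110 = -0.086159/0.026110 ≈ -3.3.

μ₀ = -3.3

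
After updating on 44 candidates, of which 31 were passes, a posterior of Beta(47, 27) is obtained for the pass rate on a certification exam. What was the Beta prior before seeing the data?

Beta(16, 14)

Under Beta–binomial conjugacy the posterior parameters are (α+s, β+f).
So α = 47 − 31 = 16 and β = 27 − 13 = 14.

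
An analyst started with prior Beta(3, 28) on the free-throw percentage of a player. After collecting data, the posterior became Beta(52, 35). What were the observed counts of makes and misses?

A Beta(a, b) prior with s successes and f failures in binomial data gives a Beta(a+s, b+f) posterior.
Match parameters: s=52−3=49, f=35−28=7.

49 makes and 7 misses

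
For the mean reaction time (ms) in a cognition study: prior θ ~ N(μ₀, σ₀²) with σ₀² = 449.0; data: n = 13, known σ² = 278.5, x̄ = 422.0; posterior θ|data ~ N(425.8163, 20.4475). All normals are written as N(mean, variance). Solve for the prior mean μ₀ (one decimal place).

With known observation variance, the Normal–Normal posterior has precision τ_n = τ₀ + n/σ² and mean μ_n = (τ₀μ₀ + (n/σ²)x̄)/τ_n.
Here τ₀ = 1/449.0 = 0.002227 and τ_data = 13/278.5 = 0.046679, so τ_n = 0.048906.
Rearranging for μ₀: μ₀ = (μ_n·τ_n − τ_data·x̄)/τ₀ = (425.8163·0.048906 − 0.046679·422.0) / 0.002227 = 1.126434/0.002227 ≈ 505.8.

μ₀ = 505.8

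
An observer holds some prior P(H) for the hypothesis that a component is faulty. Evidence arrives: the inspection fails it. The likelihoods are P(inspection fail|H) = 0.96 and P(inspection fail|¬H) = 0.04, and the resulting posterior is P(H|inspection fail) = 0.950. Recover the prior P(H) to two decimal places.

P(H) = 0.44

Bayes' rule in odds form gives O(H|E) = O(H)·[P(E|H)/P(E|¬H)], hence O(H) = O(H|E)/LR.
Posterior odds = 0.950/(1−0.950) = 19.0000. LR = 0.96/0.04 = 24.0000.
Prior odds = 19.0000/24.0000 = 0.7917, so P(H) = 0.7917/(1+0.7917) ≈ 0.44.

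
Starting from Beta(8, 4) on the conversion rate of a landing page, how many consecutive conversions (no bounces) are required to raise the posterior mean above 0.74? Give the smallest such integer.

k = 4

After k conversions and 0 bounces the posterior is Beta(8+k, 4), with mean (8+k)/(8+4+k).
Set (8+k)/(12+k) > 0.74 and solve: k > (0.74·12 − 8)/(1 − 0.74) = 3.385.
The smallest integer exceeding 3.385 is 4, and checking k=4: (12)/(16) = 0.7500 > 0.74.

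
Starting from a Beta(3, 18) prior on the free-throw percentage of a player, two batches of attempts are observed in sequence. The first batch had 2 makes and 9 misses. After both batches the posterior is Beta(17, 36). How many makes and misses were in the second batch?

Sequential conjugate updates are equivalent to a single update on the pooled data, so total successes = posterior α − prior α and total failures = posterior β − prior β.
Total across both batches: 17−3=14 makes, 36−18=18 misses.
Subtract the first batch: 14−2=12 makes and 18−9=9 misses.

12 makes and 9 misses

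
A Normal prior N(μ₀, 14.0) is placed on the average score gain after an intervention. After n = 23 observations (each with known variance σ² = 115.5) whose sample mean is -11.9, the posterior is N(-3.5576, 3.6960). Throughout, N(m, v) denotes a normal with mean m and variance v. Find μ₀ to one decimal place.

The posterior mean is a precision-weighted average: μ_n = (τ₀μ₀ + τ_data·x̄)/(τ₀+τ_data), with τ₀=1/σ₀² and τ_data=n/σ².
Here τ₀ = 1/14.0 = 0.071429 and τ_data = 23/115.5 = 0.199134, so τ_n = 0.270563.
Rearranging for μ₀: μ₀ = (μ_n·τ_n − τ_data·x̄)/τ₀ = (-3.5576·0.270563 − 0.199134·-11.9) / 0.071429 = 1.407140/0.071429 ≈ 19.7.

μ₀ = 19.7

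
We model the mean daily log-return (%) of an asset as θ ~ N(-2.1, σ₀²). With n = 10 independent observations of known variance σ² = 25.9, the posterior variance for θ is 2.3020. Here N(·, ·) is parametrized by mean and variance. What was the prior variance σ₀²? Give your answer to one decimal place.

Posterior precision equals prior precision plus data precision: 1/σ_n² = 1/σ₀² + n/σ².
So 1/σ₀² = 1/2.3020 − 10/25.9 = 0.434405 − 0.386100 = 0.048305.
Hence σ₀² = 1/0.048305 ≈ 20.7.

σ₀² = 20.7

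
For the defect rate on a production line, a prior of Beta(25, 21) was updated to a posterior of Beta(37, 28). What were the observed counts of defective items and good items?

Under Beta–binomial conjugacy the posterior parameters are (α+s, β+f).
So s = 37 − 25 = 12 and f = 28 − 21 = 7.

12 defective items and 7 good items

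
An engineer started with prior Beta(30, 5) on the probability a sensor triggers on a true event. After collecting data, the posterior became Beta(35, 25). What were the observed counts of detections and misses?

A Beta(a, b) prior with s successes and f failures in binomial data gives a Beta(a+s, b+f) posterior.
So s = 35 − 30 = 5 and f = 25 − 5 = 20.

5 detections and 20 misses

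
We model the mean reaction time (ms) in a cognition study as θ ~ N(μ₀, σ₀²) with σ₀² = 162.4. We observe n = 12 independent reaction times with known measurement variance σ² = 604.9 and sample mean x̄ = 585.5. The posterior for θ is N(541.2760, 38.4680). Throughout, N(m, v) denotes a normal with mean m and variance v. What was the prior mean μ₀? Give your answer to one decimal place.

μ₀ = 398.8

With known observation variance, the Normal–Normal posterior has precision τ_n = τ₀ + n/σ² and mean μ_n = (τ₀μ₀ + (n/σ²)x̄)/τ_n.
Here τ₀ = 1/162.4 = 0.006158 and τ_data = 12/604.9 = 0.019838, so τ_n = 0.025996.
Rearranging for μ₀: μ₀ = (μ_n·τ_n − τ_data·x̄)/τ₀ = (541.2760·0.025996 − 0.019838·585.5) / 0.006158 = 2.455862/0.006158 ≈ 398.8.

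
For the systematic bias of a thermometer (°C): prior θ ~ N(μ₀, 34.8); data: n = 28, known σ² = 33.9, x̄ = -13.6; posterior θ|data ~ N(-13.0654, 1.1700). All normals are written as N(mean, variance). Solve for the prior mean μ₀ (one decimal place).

μ₀ = 2.3

With known observation variance, the Normal–Normal posterior has precision τ_n = τ₀ + n/σ² and mean μ_n = (τ₀μ₀ + (n/σ²)x̄)/τ_n.
Here τ₀ = 1/34.8 = 0.028736 and τ_data = 28/33.9 = 0.825959, so τ_n = 0.854695.
Rearranging for μ₀: μ₀ = (μ_n·τ_n − τ_data·x̄)/τ₀ = (-13.0654·0.854695 − 0.825959·-13.6) / 0.028736 = 0.066110/0.028736 ≈ 2.3.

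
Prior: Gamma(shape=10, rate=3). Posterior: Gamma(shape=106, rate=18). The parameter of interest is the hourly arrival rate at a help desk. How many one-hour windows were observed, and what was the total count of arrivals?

Gamma–Poisson conjugacy: posterior shape = α + Σxᵢ, posterior rate = β + n.
Matching: Σxᵢ = 106 − 10 = 96 and n = 18 − 3 = 15.

n = 15 one-hour windows with total 96 arrivals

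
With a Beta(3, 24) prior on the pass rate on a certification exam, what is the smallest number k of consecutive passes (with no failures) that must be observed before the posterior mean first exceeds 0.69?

After k passes and 0 failures the posterior is Beta(3+k, 24), with mean (3+k)/(3+24+k).
Set (3+k)/(27+k) > 0.69 and solve: k > (0.69·27 − 3)/(1 − 0.69) = 50.419.
The smallest integer exceeding 50.419 is 51.

k = 51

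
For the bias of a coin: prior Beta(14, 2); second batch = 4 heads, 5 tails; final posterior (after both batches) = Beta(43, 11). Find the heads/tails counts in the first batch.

25 heads and 4 tails

Sequential conjugate updates are equivalent to a single update on the pooled data, so total successes = posterior α − prior α and total failures = posterior β − prior β.
Total across both batches: 43−14=29 heads, 11−2=9 tails.
Subtract the second batch: 29−4=25 heads and 9−5=4 tails.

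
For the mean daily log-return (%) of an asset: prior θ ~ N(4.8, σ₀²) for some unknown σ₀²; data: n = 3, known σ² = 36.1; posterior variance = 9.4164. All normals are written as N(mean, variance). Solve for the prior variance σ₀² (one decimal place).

σ₀² = 43.3

For the Normal–Normal model with known σ², precisions add: τ_n = τ₀ + n/σ².
So 1/σ₀² = 1/9.4164 − 3/36.1 = 0.106198 − 0.083102 = 0.023096.
Hence σ₀² = 1/0.023096 ≈ 43.3.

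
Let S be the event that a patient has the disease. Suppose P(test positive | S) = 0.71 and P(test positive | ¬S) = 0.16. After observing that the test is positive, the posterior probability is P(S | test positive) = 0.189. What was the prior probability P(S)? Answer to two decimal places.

P(S) = 0.05

In odds form, posterior odds = prior odds × likelihood ratio, so prior odds = posterior odds ÷ LR.
Posterior odds = 0.189/(1−0.189) = 0.2330. LR = 0.71/0.16 = 4.4375.
Prior odds = 0.2330/4.4375 = 0.0525, so P(S) = 0.0525/(1+0.0525) ≈ 0.05.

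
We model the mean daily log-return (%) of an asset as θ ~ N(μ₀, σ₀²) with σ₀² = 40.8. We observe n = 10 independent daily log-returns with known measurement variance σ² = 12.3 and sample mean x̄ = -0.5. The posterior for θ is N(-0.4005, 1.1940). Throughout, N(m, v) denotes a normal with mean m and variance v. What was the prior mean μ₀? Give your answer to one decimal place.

μ₀ = 2.9

With known observation variance, the Normal–Normal posterior has precision τ_n = τ₀ + n/σ² and mean μ_n = (τ₀μ₀ + (n/σ²)x̄)/τ_n.
Here τ₀ = 1/40.8 = 0.024510 and τ_data = 10/12.3 = 0.813008, so τ_n = 0.837518.
Rearranging for μ₀: μ₀ = (μ_n·τ_n − τ_data·x̄)/τ₀ = (-0.4005·0.837518 − 0.813008·-0.5) / 0.024510 = 0.071078/0.024510 ≈ 2.9.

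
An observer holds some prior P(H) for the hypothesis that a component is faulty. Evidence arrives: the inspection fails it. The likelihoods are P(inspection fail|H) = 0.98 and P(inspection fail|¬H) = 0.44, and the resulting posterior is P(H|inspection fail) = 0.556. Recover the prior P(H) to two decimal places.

Bayes' rule in odds form gives O(H|E) = O(H)·[P(E|H)/P(E|¬H)], hence O(H) = O(H|E)/LR.
Posterior odds = 0.556/(1−0.556) = 1.2523. LR = 0.98/0.44 = 2.2273.
Prior odds = 1.2523/2.2273 = 0.5623, so P(H) = 0.5623/(1+0.5623) ≈ 0.36.

P(H) = 0.36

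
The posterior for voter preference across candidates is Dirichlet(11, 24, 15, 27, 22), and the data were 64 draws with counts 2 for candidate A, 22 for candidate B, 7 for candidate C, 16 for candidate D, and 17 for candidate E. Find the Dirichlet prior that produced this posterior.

For a Dirichlet(α) prior with multinomial counts c, the posterior is Dirichlet(α + c) componentwise.
Subtract each count from the matching posterior parameter: 11−2=9, 24−22=2, 15−7=8, 27−16=11, 22−17=5.

Dirichlet(9, 2, 8, 11, 5)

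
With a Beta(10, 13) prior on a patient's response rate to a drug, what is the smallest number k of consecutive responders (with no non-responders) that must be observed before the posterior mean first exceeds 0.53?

k = 5

After k responders and 0 non-responders the posterior is Beta(10+k, 13), with mean (10+k)/(10+13+k).
Set (10+k)/(23+k) > 0.53 and solve: k > (0.53·23 − 10)/(1 − 0.53) = 4.660.
The smallest integer exceeding 4.660 is 5, and checking k=5: (15)/(28) = 0.5357 > 0.53.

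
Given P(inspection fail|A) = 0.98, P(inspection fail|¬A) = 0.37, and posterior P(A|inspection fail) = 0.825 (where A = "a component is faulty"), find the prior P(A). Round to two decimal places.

Bayes' rule in odds form gives O(A|E) = O(A)·[P(E|A)/P(E|¬A)], hence O(A) = O(A|E)/LR.
Posterior odds = 0.825/(1−0.825) = 4.7143. LR = 0.98/0.37 = 2.6486.
Prior odds = 4.7143/2.6486 = 1.7799, so P(A) = 1.7799/(1+1.7799) ≈ 0.64.

P(A) = 0.64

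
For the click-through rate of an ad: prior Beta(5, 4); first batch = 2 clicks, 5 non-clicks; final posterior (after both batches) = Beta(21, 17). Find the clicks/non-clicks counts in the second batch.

Sequential conjugate updates are equivalent to a single update on the pooled data, so total successes = posterior α − prior α and total failures = posterior β − prior β.
Total across both batches: 21−5=16 clicks, 17−4=13 non-clicks.
Subtract the first batch: 16−2=14 clicks and 13−5=8 non-clicks.

14 clicks and 8 non-clicks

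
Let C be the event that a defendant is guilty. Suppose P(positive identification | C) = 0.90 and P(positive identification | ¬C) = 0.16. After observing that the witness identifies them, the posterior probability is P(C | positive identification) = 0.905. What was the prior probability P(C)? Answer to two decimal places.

P(C) = 0.63

Bayes' rule in odds form gives O(C|E) = O(C)·[P(E|C)/P(E|¬C)], hence O(C) = O(C|E)/LR.
Posterior odds = 0.905/(1−0.905) = 9.5263. LR = 0.90/0.16 = 5.6250.
Prior odds = 9.5263/5.6250 = 1.6936, so P(C) = 1.6936/(1+1.6936) ≈ 0.63.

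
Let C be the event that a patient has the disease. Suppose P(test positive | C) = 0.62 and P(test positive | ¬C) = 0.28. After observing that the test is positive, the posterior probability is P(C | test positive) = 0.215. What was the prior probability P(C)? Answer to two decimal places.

In odds form, posterior odds = prior odds × likelihood ratio, so prior odds = posterior odds ÷ LR.
Posterior odds = 0.215/(1−0.215) = 0.2739. LR = 0.62/0.28 = 2.2143.
Prior odds = 0.2739/2.2143 = 0.1237, so P(C) = 0.1237/(1+0.1237) ≈ 0.11.

P(C) = 0.11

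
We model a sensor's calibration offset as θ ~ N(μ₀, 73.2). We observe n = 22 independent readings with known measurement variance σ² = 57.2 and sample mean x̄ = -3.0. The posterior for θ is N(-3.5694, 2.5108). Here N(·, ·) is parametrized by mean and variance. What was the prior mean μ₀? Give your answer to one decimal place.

With known observation variance, the Normal–Normal posterior has precision τ_n = τ₀ + n/σ² and mean μ_n = (τ₀μ₀ + (n/σ²)x̄)/τ_n.
Here τ₀ = 1/73.2 = 0.013661 and τ_data = 22/57.2 = 0.384615, so τ_n = 0.398276.
Rearranging for μ₀: μ₀ = (μ_n·τ_n − τ_data·x̄)/τ₀ = (-3.5694·0.398276 − 0.384615·-3.0) / 0.013661 = -0.267761/0.013661 ≈ -19.6.

μ₀ = -19.6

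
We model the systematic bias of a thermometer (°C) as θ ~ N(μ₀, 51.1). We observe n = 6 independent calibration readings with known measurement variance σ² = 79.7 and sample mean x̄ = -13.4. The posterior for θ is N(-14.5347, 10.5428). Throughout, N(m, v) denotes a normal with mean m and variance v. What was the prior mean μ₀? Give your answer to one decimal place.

μ₀ = -18.9

The posterior mean is a precision-weighted average: μ_n = (τ₀μ₀ + τ_data·x̄)/(τ₀+τ_data), with τ₀=1/σ₀² and τ_data=n/σ².
Here τ₀ = 1/51.1 = 0.019569 and τ_data = 6/79.7 = 0.075282, so τ_n = 0.094851.
Rearranging for μ₀: μ₀ = (μ_n·τ_n − τ_data·x̄)/τ₀ = (-14.5347·0.094851 − 0.075282·-13.4) / 0.019569 = -0.369852/0.019569 ≈ -18.9.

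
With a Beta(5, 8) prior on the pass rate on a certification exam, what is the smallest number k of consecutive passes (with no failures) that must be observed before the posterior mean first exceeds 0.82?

After k passes and 0 failures the posterior is Beta(5+k, 8), with mean (5+k)/(5+8+k).
Set (5+k)/(13+k) > 0.82 and solve: k > (0.82·13 − 5)/(1 − 0.82) = 31.444.
The smallest integer exceeding 31.444 is 32.

k = 32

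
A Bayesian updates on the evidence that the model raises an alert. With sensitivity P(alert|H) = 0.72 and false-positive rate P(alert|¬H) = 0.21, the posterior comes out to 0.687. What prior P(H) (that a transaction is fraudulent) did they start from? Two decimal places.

P(H) = 0.39

In odds form, posterior odds = prior odds × likelihood ratio, so prior odds = posterior odds ÷ LR.
Posterior odds = 0.687/(1−0.687) = 2.1949. LR = 0.72/0.21 = 3.4286.
Prior odds = 2.1949/3.4286 = 0.6402, so P(H) = 0.6402/(1+0.6402) ≈ 0.39.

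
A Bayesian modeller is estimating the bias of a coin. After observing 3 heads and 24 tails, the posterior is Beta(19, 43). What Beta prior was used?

Beta(16, 19)

A Beta(α, β) prior with s successes and f failures in binomial data gives a Beta(α+s, β+f) posterior.
So α = 19 − 3 = 16 and β = 43 − 24 = 19.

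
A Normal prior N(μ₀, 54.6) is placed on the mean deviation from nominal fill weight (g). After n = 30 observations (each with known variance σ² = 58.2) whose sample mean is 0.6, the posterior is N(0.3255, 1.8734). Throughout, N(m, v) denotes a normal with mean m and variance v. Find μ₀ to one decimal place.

μ₀ = -7.4

With known observation variance, the Normal–Normal posterior has precision τ_n = τ₀ + n/σ² and mean μ_n = (τ₀μ₀ + (n/σ²)x̄)/τ_n.
Here τ₀ = 1/54.6 = 0.018315 and τ_data = 30/58.2 = 0.515464, so τ_n = 0.533779.
Rearranging for μ₀: μ₀ = (μ_n·τ_n − τ_data·x̄)/τ₀ = (0.3255·0.533779 − 0.515464·0.6) / 0.018315 = -0.135533/0.018315 ≈ -7.4.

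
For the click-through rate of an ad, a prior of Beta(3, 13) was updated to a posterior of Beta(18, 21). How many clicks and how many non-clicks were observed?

A Beta(a, b) prior with s successes and f failures in binomial data gives a Beta(a+s, b+f) posterior.
So s = 18 − 3 = 15 and f = 21 − 13 = 8.

15 clicks and 8 non-clicks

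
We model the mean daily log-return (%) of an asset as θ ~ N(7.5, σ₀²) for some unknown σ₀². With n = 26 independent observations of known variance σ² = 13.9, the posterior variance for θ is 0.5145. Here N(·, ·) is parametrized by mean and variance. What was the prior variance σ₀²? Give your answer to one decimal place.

For the Normal–Normal model with known σ², precisions add: τ_n = τ₀ + n/σ².
So 1/σ₀² = 1/0.5145 − 26/13.9 = 1.943635 − 1.870504 = 0.073131.
Hence σ₀² = 1/0.073131 ≈ 13.7.

σ₀² = 13.7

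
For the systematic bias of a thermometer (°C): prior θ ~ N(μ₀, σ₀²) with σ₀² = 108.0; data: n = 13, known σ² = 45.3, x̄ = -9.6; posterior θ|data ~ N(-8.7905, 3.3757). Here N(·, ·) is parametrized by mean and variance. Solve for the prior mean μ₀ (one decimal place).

With known observation variance, the Normal–Normal posterior has precision τ_n = τ₀ + n/σ² and mean μ_n = (τ₀μ₀ + (n/σ²)x̄)/τ_n.
Here τ₀ = 1/108.0 = 0.009259 and τ_data = 13/45.3 = 0.286976, so τ_n = 0.296235.
Rearranging for μ₀: μ₀ = (μ_n·τ_n − τ_data·x̄)/τ₀ = (-8.7905·0.296235 − 0.286976·-9.6) / 0.009259 = 0.150916/0.009259 ≈ 16.3.

μ₀ = 16.3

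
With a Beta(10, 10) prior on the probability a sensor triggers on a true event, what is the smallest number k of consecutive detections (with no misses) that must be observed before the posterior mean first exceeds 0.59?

After k detections and 0 misses the posterior is Beta(10+k, 10), with mean (10+k)/(10+10+k).
Set (10+k)/(20+k) > 0.59 and solve: k > (0.59·20 − 10)/(1 − 0.59) = 4.390.
The smallest integer exceeding 4.390 is 5, and checking k=5: (15)/(25) = 0.6000 > 0.59.

k = 5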